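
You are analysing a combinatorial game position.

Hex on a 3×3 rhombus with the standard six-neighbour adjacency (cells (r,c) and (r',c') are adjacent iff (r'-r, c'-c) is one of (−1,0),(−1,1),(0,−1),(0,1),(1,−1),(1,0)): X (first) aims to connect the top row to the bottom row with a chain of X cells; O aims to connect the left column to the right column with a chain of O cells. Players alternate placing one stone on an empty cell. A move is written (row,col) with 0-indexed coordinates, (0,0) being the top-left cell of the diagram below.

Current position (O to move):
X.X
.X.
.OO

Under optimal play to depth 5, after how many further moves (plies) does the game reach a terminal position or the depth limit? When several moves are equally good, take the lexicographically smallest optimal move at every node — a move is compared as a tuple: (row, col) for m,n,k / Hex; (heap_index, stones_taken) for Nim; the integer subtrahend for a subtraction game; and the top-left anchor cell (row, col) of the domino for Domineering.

PV length from [X.X/.X./.OO]: 1 ply

[X.X/.X./.OO] O move#1: (0,1):-1/XOX/.X./.OO, (1,0):-1/X.X/OX./.OO, (1,2):-1/X.X/.XO/.OO, (2,0):+1/X.X/.X./OOO*
[X.X/.X./OOO] end (terminal -1, X#2); searched X.X/.X./.OO to 5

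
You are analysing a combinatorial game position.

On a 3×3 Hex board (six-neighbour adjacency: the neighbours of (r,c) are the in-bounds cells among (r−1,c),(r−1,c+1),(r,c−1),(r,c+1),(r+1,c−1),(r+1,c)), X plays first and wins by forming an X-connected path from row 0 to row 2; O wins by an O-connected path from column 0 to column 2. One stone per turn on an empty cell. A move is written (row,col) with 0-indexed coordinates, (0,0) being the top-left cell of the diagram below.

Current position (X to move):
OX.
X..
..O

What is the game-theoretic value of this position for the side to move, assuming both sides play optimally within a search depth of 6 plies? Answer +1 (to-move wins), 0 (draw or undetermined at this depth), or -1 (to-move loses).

value(OX./X../..O, X) = +1

ply 1, X at OX./X../..O | (0,2)=+1→OXX/X../..O*; (1,1)=+1→OX./XX./..O; (1,2)=+1→OX./X.X/..O; (2,0)=+1→OX./X../X.O; (2,1)=+1→OX./X../.XO
ply 2, O at OXX/X../..O | (1,1)=-1→OXX/XO./..O*; (1,2)=-1→OXX/X.O/..O; (2,0)=-1→OXX/X../O.O; (2,1)=-1→OXX/X../.OO
ply 3, X at OXX/XO./..O | (1,2)=+1→OXX/XOX/..O*; (2,0)=+1→OXX/XO./X.O; (2,1)=+1→OXX/XO./.XO
ply 4, O at OXX/XOX/..O | (2,0)=-1→OXX/XOX/O.O*; (2,1)=-1→OXX/XOX/.OO
ply 5, X at OXX/XOX/O.O | (2,1)=+1→OXX/XOX/OXO*
ply 6: OXX/XOX/OXO is terminal -1 (O); from OX./X../..O depth 6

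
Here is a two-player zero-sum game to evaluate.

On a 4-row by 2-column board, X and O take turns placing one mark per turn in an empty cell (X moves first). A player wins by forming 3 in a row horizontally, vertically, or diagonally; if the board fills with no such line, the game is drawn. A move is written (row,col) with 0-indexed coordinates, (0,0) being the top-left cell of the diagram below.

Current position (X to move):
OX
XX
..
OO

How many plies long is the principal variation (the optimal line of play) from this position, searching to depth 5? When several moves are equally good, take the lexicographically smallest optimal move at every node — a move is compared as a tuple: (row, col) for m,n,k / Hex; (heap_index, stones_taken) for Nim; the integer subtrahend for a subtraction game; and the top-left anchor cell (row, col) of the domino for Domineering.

p1 X@[OX/XX/../OO]: (2,0)[OX/XX/X./OO]+0 (2,1)[OX/XX/.X/OO]+1*
p2 O@[OX/XX/.X/OO] terminal -1; root [OX/XX/../OO] d5

PV length from [OX/XX/../OO]: 1 ply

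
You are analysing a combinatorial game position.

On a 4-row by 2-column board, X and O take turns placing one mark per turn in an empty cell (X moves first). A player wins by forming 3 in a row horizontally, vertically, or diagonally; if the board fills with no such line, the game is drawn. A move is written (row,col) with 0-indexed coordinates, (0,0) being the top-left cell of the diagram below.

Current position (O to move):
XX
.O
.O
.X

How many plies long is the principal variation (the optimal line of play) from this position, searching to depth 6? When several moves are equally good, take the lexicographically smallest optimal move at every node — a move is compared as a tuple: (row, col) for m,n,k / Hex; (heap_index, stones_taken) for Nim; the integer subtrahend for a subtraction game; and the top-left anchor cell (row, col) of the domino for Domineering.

p1 O@[XX/.O/.O/.X]: (1,0)[XX/OO/.O/.X]+0* (2,0)[XX/.O/OO/.X]+0 (3,0)[XX/.O/.O/OX]+0
p2 X@[XX/OO/.O/.X]: (2,0)[XX/OO/XO/.X]+0* (3,0)[XX/OO/.O/XX]+0
p3 O@[XX/OO/XO/.X]: (3,0)[XX/OO/XO/OX]+0*
p4 X@[XX/OO/XO/OX] terminal +0; root [XX/.O/.O/.X] d6

PV length from [XX/.O/.O/.X]: 3 plies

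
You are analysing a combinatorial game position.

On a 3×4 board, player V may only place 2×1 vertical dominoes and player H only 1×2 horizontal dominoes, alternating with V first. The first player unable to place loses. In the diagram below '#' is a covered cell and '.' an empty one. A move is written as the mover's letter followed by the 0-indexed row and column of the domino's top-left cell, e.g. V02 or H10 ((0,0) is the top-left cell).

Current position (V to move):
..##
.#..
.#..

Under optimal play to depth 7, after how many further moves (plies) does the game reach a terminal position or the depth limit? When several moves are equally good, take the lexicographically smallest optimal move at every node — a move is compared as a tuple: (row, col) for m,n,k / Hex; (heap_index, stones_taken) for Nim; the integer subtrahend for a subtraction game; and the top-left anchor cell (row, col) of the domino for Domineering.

ply 1, V at ..##/.#../.#.. | V00=-1→#.##/##../.#..; V10=-1→..##/##../##..; V12=+1→..##/.##./.##.*; V13=+1→..##/.#.#/.#.#
ply 2, H at ..##/.##./.##. | H00=-1→####/.##./.##.*
ply 3, V at ####/.##./.##. | V10=+1→####/###./###.*; V13=+1→####/.###/.###
ply 4: ####/###./###. is terminal -1 (H); from ..##/.#../.#.. depth 7

PV length from [..##/.#../.#..]: 3 plies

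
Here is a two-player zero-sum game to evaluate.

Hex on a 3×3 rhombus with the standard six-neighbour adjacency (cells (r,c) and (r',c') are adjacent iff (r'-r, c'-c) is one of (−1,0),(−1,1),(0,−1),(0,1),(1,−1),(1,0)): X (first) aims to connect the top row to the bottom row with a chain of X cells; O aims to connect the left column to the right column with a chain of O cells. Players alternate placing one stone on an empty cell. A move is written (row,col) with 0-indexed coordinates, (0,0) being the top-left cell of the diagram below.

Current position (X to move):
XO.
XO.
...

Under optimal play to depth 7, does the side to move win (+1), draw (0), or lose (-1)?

value(XO./XO./..., X) = +1

ply 1, X at XO./XO./... | (0,2)=+1→XOX/XO./...*; (1,2)=+1→XO./XOX/...; (2,0)=+1→XO./XO./X..; (2,1)=-1→XO./XO./.X.; (2,2)=-1→XO./XO./..X
ply 2, O at XOX/XO./... | (1,2)=-1→XOX/XOO/...*; (2,0)=-1→XOX/XO./O..; (2,1)=-1→XOX/XO./.O.; (2,2)=-1→XOX/XO./..O
ply 3, X at XOX/XOO/... | (2,0)=+1→XOX/XOO/X..*; (2,1)=-1→XOX/XOO/.X.; (2,2)=-1→XOX/XOO/..X
ply 4: XOX/XOO/X.. is terminal -1 (O); from XO./XO./... depth 7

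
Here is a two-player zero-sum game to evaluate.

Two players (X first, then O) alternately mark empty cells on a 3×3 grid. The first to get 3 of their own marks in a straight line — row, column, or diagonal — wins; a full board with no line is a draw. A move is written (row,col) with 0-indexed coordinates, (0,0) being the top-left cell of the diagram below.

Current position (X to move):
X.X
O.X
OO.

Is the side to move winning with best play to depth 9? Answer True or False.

ply 1, X at X.X/O.X/OO. | (0,1)=+1→XXX/O.X/OO.*; (1,1)=-1→X.X/OXX/OO.; (2,2)=+1→X.X/O.X/OOX
ply 2: XXX/O.X/OO. is terminal -1 (O); from X.X/O.X/OO. depth 9

X winning at [X.X/O.X/OO.]: True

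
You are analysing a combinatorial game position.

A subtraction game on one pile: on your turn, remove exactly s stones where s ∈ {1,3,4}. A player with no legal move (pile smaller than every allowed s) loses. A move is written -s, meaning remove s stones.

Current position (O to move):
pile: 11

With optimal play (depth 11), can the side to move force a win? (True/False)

p1 O@[11]: -1[10]-1 -3[8]-1 -4[7]+1*
p2 X@[7]: -1[6]-1* -3[4]-1 -4[3]-1
p3 O@[6]: -1[5]-1 -3[3]-1 -4[2]+1*
p4 X@[2]: -1[1]-1*
p5 O@[1]: -1[0]+1*
p6 X@[0] terminal -1; root [11] d11

O winning at [11]: True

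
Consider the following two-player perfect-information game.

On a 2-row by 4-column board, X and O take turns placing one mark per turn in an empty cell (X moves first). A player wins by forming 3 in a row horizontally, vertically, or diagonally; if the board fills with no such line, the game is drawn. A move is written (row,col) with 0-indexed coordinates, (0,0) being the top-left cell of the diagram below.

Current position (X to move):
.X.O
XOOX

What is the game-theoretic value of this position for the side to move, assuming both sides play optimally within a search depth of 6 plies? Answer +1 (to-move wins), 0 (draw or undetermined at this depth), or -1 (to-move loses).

p1 X@[.X.O/XOOX]: (0,0)[XX.O/XOOX]+0* (0,2)[.XXO/XOOX]+0
p2 O@[XX.O/XOOX]: (0,2)[XXOO/XOOX]+0*
p3 X@[XXOO/XOOX] terminal +0; root [.X.O/XOOX] d6

value(.X.O/XOOX, X) = 0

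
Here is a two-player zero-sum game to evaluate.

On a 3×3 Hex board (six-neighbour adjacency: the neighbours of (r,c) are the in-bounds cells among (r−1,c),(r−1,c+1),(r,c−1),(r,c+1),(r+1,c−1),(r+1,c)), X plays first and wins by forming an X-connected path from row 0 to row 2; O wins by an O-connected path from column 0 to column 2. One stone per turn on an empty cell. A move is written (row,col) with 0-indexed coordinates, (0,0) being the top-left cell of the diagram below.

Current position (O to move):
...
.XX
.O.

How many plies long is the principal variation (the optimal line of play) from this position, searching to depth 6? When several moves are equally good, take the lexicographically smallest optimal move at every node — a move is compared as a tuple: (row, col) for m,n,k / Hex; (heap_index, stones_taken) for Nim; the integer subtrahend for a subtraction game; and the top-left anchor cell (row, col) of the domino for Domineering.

PV length from [.../.XX/.O.]: 6 plies

p1 O@[.../.XX/.O.]: (0,0)[O../.XX/.O.]-1* (0,1)[.O./.XX/.O.]-1 (0,2)[..O/.XX/.O.]-1 (1,0)[.../OXX/.O.]-1 (2,0)[.../.XX/OO.]-1 (2,2)[.../.XX/.OO]-1
p2 X@[O../.XX/.O.]: (0,1)[OX./.XX/.O.]+1* (0,2)[O.X/.XX/.O.]+1 (1,0)[O../XXX/.O.]+1 (2,0)[O../.XX/XO.]+1 (2,2)[O../.XX/.OX]+1
p3 O@[OX./.XX/.O.]: (0,2)[OXO/.XX/.O.]-1* (1,0)[OX./OXX/.O.]-1 (2,0)[OX./.XX/OO.]-1 (2,2)[OX./.XX/.OO]-1
p4 X@[OXO/.XX/.O.]: (1,0)[OXO/XXX/.O.]+1* (2,0)[OXO/.XX/XO.]+1 (2,2)[OXO/.XX/.OX]+1
p5 O@[OXO/XXX/.O.]: (2,0)[OXO/XXX/OO.]-1* (2,2)[OXO/XXX/.OO]-1
p6 X@[OXO/XXX/OO.]: (2,2)[OXO/XXX/OOX]+1*
p7 O@[OXO/XXX/OOX] terminal -1; root [.../.XX/.O.] d6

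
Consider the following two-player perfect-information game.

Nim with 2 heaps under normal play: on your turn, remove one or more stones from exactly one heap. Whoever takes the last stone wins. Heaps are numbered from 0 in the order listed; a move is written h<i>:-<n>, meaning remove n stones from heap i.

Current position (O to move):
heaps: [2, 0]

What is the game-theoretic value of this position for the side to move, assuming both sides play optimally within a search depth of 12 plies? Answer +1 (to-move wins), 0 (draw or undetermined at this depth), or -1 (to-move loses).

value((2,0), O) = +1

p1 O@[(2,0)]: h0:-1[(1,0)]-1 h0:-2[(0,0)]+1*
p2 X@[(0,0)] terminal -1; root [(2,0)] d12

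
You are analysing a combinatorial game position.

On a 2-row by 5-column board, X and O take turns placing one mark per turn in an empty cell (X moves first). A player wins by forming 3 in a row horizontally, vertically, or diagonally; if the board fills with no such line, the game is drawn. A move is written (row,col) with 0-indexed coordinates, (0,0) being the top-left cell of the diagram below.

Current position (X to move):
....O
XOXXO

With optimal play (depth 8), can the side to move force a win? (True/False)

X winning at [....O/XOXXO]: False

[....O/XOXXO] X move#1: (0,0):+0/X...O/XOXXO*, (0,1):+0/.X..O/XOXXO, (0,2):+0/..X.O/XOXXO, (0,3):+0/...XO/XOXXO
[X...O/XOXXO] O move#2: (0,1):+0/XO..O/XOXXO*, (0,2):+0/X.O.O/XOXXO, (0,3):+0/X..OO/XOXXO
[XO..O/XOXXO] X move#3: (0,2):+0/XOX.O/XOXXO*, (0,3):+0/XO.XO/XOXXO
[XOX.O/XOXXO] O move#4: (0,3):+0/XOXOO/XOXXO*
[XOXOO/XOXXO] end (terminal +0, X#5); searched ....O/XOXXO to 8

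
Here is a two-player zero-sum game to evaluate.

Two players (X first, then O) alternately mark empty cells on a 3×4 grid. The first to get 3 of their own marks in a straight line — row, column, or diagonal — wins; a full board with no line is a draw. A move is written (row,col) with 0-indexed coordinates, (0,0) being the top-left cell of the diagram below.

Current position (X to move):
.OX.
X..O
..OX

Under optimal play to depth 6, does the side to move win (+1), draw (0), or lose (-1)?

p1 X@[.OX./X..O/..OX]: (0,0)[XOX./X..O/..OX]+0 (0,3)[.OXX/X..O/..OX]-1 (1,1)[.OX./XX.O/..OX]+1* (1,2)[.OX./X.XO/..OX]-1 (2,0)[.OX./X..O/X.OX]+1 (2,1)[.OX./X..O/.XOX]-1
p2 O@[.OX./XX.O/..OX]: (0,0)[OOX./XX.O/..OX]-1* (0,3)[.OXO/XX.O/..OX]-1 (1,2)[.OX./XXOO/..OX]-1 (2,0)[.OX./XX.O/O.OX]-1 (2,1)[.OX./XX.O/.OOX]-1
p3 X@[OOX./XX.O/..OX]: (0,3)[OOXX/XX.O/..OX]+1* (1,2)[OOX./XXXO/..OX]+1 (2,0)[OOX./XX.O/X.OX]+1 (2,1)[OOX./XX.O/.XOX]+1
p4 O@[OOXX/XX.O/..OX]: (1,2)[OOXX/XXOO/..OX]-1* (2,0)[OOXX/XX.O/O.OX]-1 (2,1)[OOXX/XX.O/.OOX]-1
p5 X@[OOXX/XXOO/..OX]: (2,0)[OOXX/XXOO/X.OX]+1* (2,1)[OOXX/XXOO/.XOX]+0
p6 O@[OOXX/XXOO/X.OX] terminal -1; root [.OX./X..O/..OX] d6

value(.OX./X..O/..OX, X) = +1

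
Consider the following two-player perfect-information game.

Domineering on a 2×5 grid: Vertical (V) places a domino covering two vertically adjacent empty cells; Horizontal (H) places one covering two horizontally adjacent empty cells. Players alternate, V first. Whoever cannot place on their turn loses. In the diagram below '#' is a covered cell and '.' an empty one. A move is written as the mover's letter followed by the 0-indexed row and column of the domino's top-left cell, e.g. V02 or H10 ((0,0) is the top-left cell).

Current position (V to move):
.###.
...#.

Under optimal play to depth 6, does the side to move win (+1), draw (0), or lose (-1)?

value(.###./...#., V) = +1

p1 V@[.###./...#.]: V00[####./#..#.]+1* V04[.####/...##]-1
p2 H@[####./#..#.]: H11[####./####.]-1*
p3 V@[####./####.]: V04[#####/#####]+1*
p4 H@[#####/#####] terminal -1; root [.###./...#.] d6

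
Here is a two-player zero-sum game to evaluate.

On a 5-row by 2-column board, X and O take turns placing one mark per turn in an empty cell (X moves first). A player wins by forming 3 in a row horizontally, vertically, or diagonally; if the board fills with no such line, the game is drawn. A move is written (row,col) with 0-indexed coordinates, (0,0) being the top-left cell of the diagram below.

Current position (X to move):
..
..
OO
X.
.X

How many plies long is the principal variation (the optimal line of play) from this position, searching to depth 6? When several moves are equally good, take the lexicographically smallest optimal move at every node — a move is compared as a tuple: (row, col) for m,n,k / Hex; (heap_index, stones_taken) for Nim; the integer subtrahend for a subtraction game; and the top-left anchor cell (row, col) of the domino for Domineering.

PV length from [../../OO/X./.X]: 6 plies

[../../OO/X./.X] X move#1: (0,0):-1/X./../OO/X./.X, (0,1):+0/.X/../OO/X./.X*, (1,0):-1/../X./OO/X./.X, (1,1):+0/../.X/OO/X./.X, (3,1):+0/../../OO/XX/.X, (4,0):-1/../../OO/X./XX
[.X/../OO/X./.X] O move#2: (0,0):+0/OX/../OO/X./.X*, (1,0):+0/.X/O./OO/X./.X, (1,1):+0/.X/.O/OO/X./.X, (3,1):+0/.X/../OO/XO/.X, (4,0):+0/.X/../OO/X./OX
[OX/../OO/X./.X] X move#3: (1,0):+0/OX/X./OO/X./.X*, (1,1):-1/OX/.X/OO/X./.X, (3,1):-1/OX/../OO/XX/.X, (4,0):-1/OX/../OO/X./XX
[OX/X./OO/X./.X] O move#4: (1,1):+0/OX/XO/OO/X./.X*, (3,1):+0/OX/X./OO/XO/.X, (4,0):+0/OX/X./OO/X./OX
[OX/XO/OO/X./.X] X move#5: (3,1):+0/OX/XO/OO/XX/.X*, (4,0):-1/OX/XO/OO/X./XX
[OX/XO/OO/XX/.X] O move#6: (4,0):+0/OX/XO/OO/XX/OX*
[OX/XO/OO/XX/OX] end (terminal +0, X#7); searched ../../OO/X./.X to 6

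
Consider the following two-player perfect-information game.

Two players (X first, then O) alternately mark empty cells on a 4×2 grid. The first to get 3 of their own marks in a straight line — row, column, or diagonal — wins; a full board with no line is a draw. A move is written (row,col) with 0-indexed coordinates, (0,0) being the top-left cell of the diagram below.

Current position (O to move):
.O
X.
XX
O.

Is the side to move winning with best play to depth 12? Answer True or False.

ply 1, O at .O/X./XX/O. | (0,0)=+0→OO/X./XX/O.*; (1,1)=-1→.O/XO/XX/O.; (3,1)=-1→.O/X./XX/OO
ply 2, X at OO/X./XX/O. | (1,1)=+0→OO/XX/XX/O.*; (3,1)=+0→OO/X./XX/OX
ply 3, O at OO/XX/XX/O. | (3,1)=+0→OO/XX/XX/OO*
ply 4: OO/XX/XX/OO is terminal +0 (X); from .O/X./XX/O. depth 12

O winning at [.O/X./XX/O.]: False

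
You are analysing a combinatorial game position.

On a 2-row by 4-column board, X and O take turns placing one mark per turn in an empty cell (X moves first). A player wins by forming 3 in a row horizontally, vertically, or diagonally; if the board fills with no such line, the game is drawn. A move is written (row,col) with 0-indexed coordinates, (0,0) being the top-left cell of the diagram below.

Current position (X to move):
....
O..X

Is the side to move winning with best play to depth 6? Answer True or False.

X winning at [..../O..X]: False

p1 X@[..../O..X]: (0,0)[X.../O..X]+0* (0,1)[.X../O..X]+0 (0,2)[..X./O..X]+0 (0,3)[...X/O..X]+0 (1,1)[..../OX.X]+0 (1,2)[..../O.XX]+0
p2 O@[X.../O..X]: (0,1)[XO../O..X]+0* (0,2)[X.O./O..X]+0 (0,3)[X..O/O..X]+0 (1,1)[X.../OO.X]+0 (1,2)[X.../O.OX]+0
p3 X@[XO../O..X]: (0,2)[XOX./O..X]+0* (0,3)[XO.X/O..X]+0 (1,1)[XO../OX.X]+0 (1,2)[XO../O.XX]+0
p4 O@[XOX./O..X]: (0,3)[XOXO/O..X]+0* (1,1)[XOX./OO.X]+0 (1,2)[XOX./O.OX]+0
p5 X@[XOXO/O..X]: (1,1)[XOXO/OX.X]+0* (1,2)[XOXO/O.XX]+0
p6 O@[XOXO/OX.X]: (1,2)[XOXO/OXOX]+0*
p7 X@[XOXO/OXOX] terminal +0; root [..../O..X] d6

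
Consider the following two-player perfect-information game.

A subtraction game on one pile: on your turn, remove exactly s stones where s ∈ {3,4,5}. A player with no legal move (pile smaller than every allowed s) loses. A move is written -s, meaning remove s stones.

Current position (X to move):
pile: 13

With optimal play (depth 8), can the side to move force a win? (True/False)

X winning at [13]: True

ply 1, X at 13 | -3=+1→10*; -4=+1→9; -5=+1→8
ply 2, O at 10 | -3=-1→7*; -4=-1→6; -5=-1→5
ply 3, X at 7 | -3=-1→4; -4=-1→3; -5=+1→2*
ply 4: 2 is terminal -1 (O); from 13 depth 8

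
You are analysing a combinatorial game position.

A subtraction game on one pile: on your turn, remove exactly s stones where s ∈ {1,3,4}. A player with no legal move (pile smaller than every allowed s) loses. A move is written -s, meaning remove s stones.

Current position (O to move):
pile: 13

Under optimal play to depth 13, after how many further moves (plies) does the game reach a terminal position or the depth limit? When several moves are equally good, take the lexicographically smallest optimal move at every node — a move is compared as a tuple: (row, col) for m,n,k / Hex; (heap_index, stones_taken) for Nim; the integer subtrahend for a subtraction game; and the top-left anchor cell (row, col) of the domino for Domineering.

PV length from [13]: 7 plies

[13] O move#1: -1:-1/12, -3:-1/10, -4:+1/9*
[9] X move#2: -1:-1/8*, -3:-1/6, -4:-1/5
[8] O move#3: -1:+1/7*, -3:-1/5, -4:-1/4
[7] X move#4: -1:-1/6*, -3:-1/4, -4:-1/3
[6] O move#5: -1:-1/5, -3:-1/3, -4:+1/2*
[2] X move#6: -1:-1/1*
[1] O move#7: -1:+1/0*
[0] end (terminal -1, X#8); searched 13 to 13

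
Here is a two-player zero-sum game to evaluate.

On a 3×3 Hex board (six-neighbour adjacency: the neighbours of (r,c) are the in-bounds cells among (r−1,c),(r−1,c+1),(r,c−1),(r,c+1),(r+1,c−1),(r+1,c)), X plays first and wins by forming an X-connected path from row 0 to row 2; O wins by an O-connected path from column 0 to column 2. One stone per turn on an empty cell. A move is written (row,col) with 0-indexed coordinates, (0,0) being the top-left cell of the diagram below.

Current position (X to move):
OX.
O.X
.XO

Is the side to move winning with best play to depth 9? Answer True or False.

ply 1, X at OX./O.X/.XO | (0,2)=+1→OXX/O.X/.XO*; (1,1)=+1→OX./OXX/.XO; (2,0)=+1→OX./O.X/XXO
ply 2: OXX/O.X/.XO is terminal -1 (O); from OX./O.X/.XO depth 9

X winning at [OX./O.X/.XO]: True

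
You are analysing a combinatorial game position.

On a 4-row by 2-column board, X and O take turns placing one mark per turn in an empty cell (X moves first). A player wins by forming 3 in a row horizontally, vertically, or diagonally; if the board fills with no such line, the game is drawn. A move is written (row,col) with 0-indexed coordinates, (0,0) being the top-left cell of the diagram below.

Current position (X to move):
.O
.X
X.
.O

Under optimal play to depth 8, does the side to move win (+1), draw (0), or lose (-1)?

ply 1, X at .O/.X/X./.O | (0,0)=+0→XO/.X/X./.O; (1,0)=+1→.O/XX/X./.O*; (2,1)=+0→.O/.X/XX/.O; (3,0)=+0→.O/.X/X./XO
ply 2, O at .O/XX/X./.O | (0,0)=-1→OO/XX/X./.O*; (2,1)=-1→.O/XX/XO/.O; (3,0)=-1→.O/XX/X./OO
ply 3, X at OO/XX/X./.O | (2,1)=+0→OO/XX/XX/.O; (3,0)=+1→OO/XX/X./XO*
ply 4: OO/XX/X./XO is terminal -1 (O); from .O/.X/X./.O depth 8

value(.O/.X/X./.O, X) = +1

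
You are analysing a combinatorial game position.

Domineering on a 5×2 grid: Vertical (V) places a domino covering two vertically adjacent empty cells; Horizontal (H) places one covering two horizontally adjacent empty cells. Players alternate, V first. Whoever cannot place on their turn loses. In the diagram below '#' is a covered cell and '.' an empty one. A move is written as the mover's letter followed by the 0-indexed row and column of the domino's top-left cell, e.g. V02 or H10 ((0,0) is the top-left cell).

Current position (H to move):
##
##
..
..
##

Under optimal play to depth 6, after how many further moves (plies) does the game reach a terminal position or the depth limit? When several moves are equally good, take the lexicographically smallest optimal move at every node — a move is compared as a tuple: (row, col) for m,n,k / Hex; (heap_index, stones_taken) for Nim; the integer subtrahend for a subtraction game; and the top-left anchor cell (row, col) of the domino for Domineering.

[##/##/../../##] H move#1: H20:+1/##/##/##/../##*, H30:+1/##/##/../##/##
[##/##/##/../##] end (terminal -1, V#2); searched ##/##/../../## to 6

PV length from [##/##/../../##]: 1 ply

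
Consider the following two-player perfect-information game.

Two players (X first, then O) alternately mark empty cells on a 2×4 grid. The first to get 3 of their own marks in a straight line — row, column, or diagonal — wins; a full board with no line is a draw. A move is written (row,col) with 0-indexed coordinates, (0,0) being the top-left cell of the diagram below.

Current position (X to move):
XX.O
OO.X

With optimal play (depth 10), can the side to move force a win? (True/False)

ply 1, X at XX.O/OO.X | (0,2)=+1→XXXO/OO.X*; (1,2)=+0→XX.O/OOXX
ply 2: XXXO/OO.X is terminal -1 (O); from XX.O/OO.X depth 10

X winning at [XX.O/OO.X]: True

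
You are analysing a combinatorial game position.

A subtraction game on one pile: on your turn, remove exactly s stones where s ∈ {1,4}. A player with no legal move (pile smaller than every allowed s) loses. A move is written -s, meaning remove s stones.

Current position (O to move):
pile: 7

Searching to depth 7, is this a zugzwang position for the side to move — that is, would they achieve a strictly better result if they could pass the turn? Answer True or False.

zugzwang(7, O) = True

ply 1, O at 7 | -1=-1→6*; -4=-1→3
ply 2, X at 6 | -1=+1→5*; -4=+1→2
ply 3, O at 5 | -1=-1→4*; -4=-1→1
ply 4, X at 4 | -1=-1→3; -4=+1→0*
ply 5: 0 is terminal -1 (O); from 7 depth 7
suppose O passes — search the same position with X to move:
pass> ply 1, X at 7 | -1=-1→6*; -4=-1→3
pass> ply 2, O at 6 | -1=+1→5*; -4=+1→2
pass> ply 3, X at 5 | -1=-1→4*; -4=-1→1
pass> ply 4, O at 4 | -1=-1→3; -4=+1→0*
pass> ply 5: 0 is terminal -1 (X); from 7 depth 7
for O: play -1, pass +1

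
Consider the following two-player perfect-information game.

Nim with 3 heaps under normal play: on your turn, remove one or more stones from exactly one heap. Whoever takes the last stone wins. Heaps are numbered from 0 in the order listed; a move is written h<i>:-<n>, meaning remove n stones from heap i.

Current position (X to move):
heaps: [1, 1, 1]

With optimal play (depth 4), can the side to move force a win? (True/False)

X winning at [(1,1,1)]: True

[(1,1,1)] X move#1: h0:-1:+1/(0,1,1)*, h1:-1:+1/(1,0,1), h2:-1:+1/(1,1,0)
[(0,1,1)] O move#2: h1:-1:-1/(0,0,1)*, h2:-1:-1/(0,1,0)
[(0,0,1)] X move#3: h2:-1:+1/(0,0,0)*
[(0,0,0)] end (terminal -1, O#4); searched (1,1,1) to 4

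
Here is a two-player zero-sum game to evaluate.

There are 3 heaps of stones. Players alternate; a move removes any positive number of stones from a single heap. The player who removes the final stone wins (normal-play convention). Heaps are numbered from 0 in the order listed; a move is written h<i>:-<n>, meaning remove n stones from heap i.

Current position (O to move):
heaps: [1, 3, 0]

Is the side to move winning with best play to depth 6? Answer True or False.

p1 O@[(1,3,0)]: h0:-1[(0,3,0)]-1 h1:-1[(1,2,0)]-1 h1:-2[(1,1,0)]+1* h1:-3[(1,0,0)]-1
p2 X@[(1,1,0)]: h0:-1[(0,1,0)]-1* h1:-1[(1,0,0)]-1
p3 O@[(0,1,0)]: h1:-1[(0,0,0)]+1*
p4 X@[(0,0,0)] terminal -1; root [(1,3,0)] d6

O winning at [(1,3,0)]: True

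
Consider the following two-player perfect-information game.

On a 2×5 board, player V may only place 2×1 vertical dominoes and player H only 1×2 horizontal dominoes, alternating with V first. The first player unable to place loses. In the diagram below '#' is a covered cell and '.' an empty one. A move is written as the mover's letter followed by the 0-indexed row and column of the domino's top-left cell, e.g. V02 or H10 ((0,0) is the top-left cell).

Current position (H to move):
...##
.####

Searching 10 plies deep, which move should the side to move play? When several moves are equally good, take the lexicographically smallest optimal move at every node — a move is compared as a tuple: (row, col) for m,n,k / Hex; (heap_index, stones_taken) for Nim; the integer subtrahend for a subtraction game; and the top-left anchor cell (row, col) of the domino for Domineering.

H's best at [...##/.####]: H00

ply 1, H at ...##/.#### | H00=+1→##.##/.####*; H01=-1→.####/.####
ply 2: ##.##/.#### is terminal -1 (V); from ...##/.#### depth 10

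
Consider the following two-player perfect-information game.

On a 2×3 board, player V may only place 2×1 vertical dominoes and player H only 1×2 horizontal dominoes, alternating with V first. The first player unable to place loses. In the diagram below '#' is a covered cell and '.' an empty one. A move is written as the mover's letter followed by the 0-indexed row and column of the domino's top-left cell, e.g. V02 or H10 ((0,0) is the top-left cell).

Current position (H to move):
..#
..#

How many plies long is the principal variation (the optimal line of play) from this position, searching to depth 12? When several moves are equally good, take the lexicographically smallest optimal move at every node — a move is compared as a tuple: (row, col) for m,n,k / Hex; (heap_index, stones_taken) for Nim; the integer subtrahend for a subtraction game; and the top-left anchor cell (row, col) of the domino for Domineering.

PV length from [..#/..#]: 1 ply

ply 1, H at ..#/..# | H00=+1→###/..#*; H10=+1→..#/###
ply 2: ###/..# is terminal -1 (V); from ..#/..# depth 12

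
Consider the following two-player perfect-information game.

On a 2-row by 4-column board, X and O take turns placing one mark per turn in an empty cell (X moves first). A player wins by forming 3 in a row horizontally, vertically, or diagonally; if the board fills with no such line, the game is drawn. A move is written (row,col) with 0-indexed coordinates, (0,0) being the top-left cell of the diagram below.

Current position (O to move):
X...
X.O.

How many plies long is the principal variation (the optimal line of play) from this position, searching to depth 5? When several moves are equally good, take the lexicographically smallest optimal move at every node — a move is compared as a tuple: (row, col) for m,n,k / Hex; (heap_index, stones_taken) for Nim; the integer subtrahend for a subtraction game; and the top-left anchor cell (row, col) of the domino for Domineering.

p1 O@[X.../X.O.]: (0,1)[XO../X.O.]+0* (0,2)[X.O./X.O.]+0 (0,3)[X..O/X.O.]+0 (1,1)[X.../XOO.]+0 (1,3)[X.../X.OO]+0
p2 X@[XO../X.O.]: (0,2)[XOX./X.O.]+0* (0,3)[XO.X/X.O.]+0 (1,1)[XO../XXO.]+0 (1,3)[XO../X.OX]+0
p3 O@[XOX./X.O.]: (0,3)[XOXO/X.O.]+0* (1,1)[XOX./XOO.]+0 (1,3)[XOX./X.OO]+0
p4 X@[XOXO/X.O.]: (1,1)[XOXO/XXO.]+0* (1,3)[XOXO/X.OX]+0
p5 O@[XOXO/XXO.]: (1,3)[XOXO/XXOO]+0*
p6 X@[XOXO/XXOO] terminal +0; root [X.../X.O.] d5

PV length from [X.../X.O.]: 5 plies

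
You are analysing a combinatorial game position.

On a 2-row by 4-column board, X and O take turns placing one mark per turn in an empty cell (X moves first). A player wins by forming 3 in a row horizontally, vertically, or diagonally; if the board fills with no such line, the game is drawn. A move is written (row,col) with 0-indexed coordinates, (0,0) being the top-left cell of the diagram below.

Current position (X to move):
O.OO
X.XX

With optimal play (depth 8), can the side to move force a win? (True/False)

X winning at [O.OO/X.XX]: True

[O.OO/X.XX] X move#1: (0,1):+0/OXOO/X.XX, (1,1):+1/O.OO/XXXX*
[O.OO/XXXX] end (terminal -1, O#2); searched O.OO/X.XX to 8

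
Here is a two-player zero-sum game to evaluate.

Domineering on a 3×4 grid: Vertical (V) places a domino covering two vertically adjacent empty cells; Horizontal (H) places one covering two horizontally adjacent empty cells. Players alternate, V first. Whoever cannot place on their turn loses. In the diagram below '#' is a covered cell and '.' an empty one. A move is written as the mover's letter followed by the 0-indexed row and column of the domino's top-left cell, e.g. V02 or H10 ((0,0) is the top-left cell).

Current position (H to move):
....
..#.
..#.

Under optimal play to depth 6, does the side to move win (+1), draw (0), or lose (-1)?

value(..../..#./..#., H) = +1

[..../..#./..#.] H move#1: H00:-1/##../..#./..#., H01:-1/.##./..#./..#., H02:-1/..##/..#./..#., H10:+1/..../###./..#.*, H20:-1/..../..#./###.
[..../###./..#.] V move#2: V03:-1/...#/####/..#.*, V13:-1/..../####/..##
[...#/####/..#.] H move#3: H00:+1/##.#/####/..#.*, H01:+1/.###/####/..#., H20:+1/...#/####/###.
[##.#/####/..#.] end (terminal -1, V#4); searched ..../..#./..#. to 6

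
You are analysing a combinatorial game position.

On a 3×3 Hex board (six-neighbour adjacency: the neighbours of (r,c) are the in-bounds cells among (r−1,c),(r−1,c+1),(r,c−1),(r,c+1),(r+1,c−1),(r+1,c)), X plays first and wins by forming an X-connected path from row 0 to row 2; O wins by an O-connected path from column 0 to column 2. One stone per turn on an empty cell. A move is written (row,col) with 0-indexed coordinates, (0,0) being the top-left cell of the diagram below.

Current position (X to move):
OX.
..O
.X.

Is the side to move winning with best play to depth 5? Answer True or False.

X winning at [OX./..O/.X.]: True

[OX./..O/.X.] X move#1: (0,2):-1/OXX/..O/.X., (1,0):+1/OX./X.O/.X.*, (1,1):+1/OX./.XO/.X., (2,0):+1/OX./..O/XX., (2,2):-1/OX./..O/.XX
[OX./X.O/.X.] O move#2: (0,2):-1/OXO/X.O/.X.*, (1,1):-1/OX./XOO/.X., (2,0):-1/OX./X.O/OX., (2,2):-1/OX./X.O/.XO
[OXO/X.O/.X.] X move#3: (1,1):+1/OXO/XXO/.X.*, (2,0):+1/OXO/X.O/XX., (2,2):+1/OXO/X.O/.XX
[OXO/XXO/.X.] end (terminal -1, O#4); searched OX./..O/.X. to 5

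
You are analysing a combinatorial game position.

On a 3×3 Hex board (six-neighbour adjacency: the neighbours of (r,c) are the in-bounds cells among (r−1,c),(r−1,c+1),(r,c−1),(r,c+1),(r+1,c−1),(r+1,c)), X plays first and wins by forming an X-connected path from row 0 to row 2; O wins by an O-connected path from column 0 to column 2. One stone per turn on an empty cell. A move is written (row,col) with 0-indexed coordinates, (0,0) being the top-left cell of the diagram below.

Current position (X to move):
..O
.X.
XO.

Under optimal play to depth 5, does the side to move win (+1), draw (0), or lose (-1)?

value(..O/.X./XO., X) = +1

p1 X@[..O/.X./XO.]: (0,0)[X.O/.X./XO.]+1* (0,1)[.XO/.X./XO.]+1 (1,0)[..O/XX./XO.]+1 (1,2)[..O/.XX/XO.]-1 (2,2)[..O/.X./XOX]-1
p2 O@[X.O/.X./XO.]: (0,1)[XOO/.X./XO.]-1* (1,0)[X.O/OX./XO.]-1 (1,2)[X.O/.XO/XO.]-1 (2,2)[X.O/.X./XOO]-1
p3 X@[XOO/.X./XO.]: (1,0)[XOO/XX./XO.]+1* (1,2)[XOO/.XX/XO.]-1 (2,2)[XOO/.X./XOX]-1
p4 O@[XOO/XX./XO.] terminal -1; root [..O/.X./XO.] d5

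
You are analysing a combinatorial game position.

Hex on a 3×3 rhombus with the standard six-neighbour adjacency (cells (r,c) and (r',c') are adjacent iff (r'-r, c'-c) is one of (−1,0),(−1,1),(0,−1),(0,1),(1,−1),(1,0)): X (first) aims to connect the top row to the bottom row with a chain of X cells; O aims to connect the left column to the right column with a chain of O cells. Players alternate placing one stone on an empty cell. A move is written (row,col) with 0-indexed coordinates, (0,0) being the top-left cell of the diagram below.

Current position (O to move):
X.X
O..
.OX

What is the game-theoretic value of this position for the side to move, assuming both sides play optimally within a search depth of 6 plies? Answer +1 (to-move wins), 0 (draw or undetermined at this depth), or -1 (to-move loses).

[X.X/O../.OX] O move#1: (0,1):-1/XOX/O../.OX, (1,1):-1/X.X/OO./.OX, (1,2):+1/X.X/O.O/.OX*, (2,0):-1/X.X/O../OOX
[X.X/O.O/.OX] X move#2: (0,1):-1/XXX/O.O/.OX*, (1,1):-1/X.X/OXO/.OX, (2,0):-1/X.X/O.O/XOX
[XXX/O.O/.OX] O move#3: (1,1):+1/XXX/OOO/.OX*, (2,0):+1/XXX/O.O/OOX
[XXX/OOO/.OX] end (terminal -1, X#4); searched X.X/O../.OX to 6

value(X.X/O../.OX, O) = +1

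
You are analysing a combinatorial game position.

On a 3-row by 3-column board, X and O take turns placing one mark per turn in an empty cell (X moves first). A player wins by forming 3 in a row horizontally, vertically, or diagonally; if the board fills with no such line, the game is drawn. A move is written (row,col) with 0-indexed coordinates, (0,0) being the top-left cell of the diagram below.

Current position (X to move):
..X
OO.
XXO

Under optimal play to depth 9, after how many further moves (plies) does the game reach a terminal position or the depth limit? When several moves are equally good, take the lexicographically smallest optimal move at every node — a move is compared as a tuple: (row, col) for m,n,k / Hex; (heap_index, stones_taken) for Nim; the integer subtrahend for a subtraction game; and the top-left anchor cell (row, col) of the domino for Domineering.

p1 X@[..X/OO./XXO]: (0,0)[X.X/OO./XXO]-1* (0,1)[.XX/OO./XXO]-1 (1,2)[..X/OOX/XXO]-1
p2 O@[X.X/OO./XXO]: (0,1)[XOX/OO./XXO]+0 (1,2)[X.X/OOO/XXO]+1*
p3 X@[X.X/OOO/XXO] terminal -1; root [..X/OO./XXO] d9

PV length from [..X/OO./XXO]: 2 plies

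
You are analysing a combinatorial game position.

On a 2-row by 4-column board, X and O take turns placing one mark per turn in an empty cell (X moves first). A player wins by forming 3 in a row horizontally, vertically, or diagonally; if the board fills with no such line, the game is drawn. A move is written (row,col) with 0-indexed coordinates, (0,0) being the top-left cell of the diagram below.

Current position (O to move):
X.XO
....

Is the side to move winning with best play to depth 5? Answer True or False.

p1 O@[X.XO/....]: (0,1)[XOXO/....]+0* (1,0)[X.XO/O...]-1 (1,1)[X.XO/.O..]-1 (1,2)[X.XO/..O.]-1 (1,3)[X.XO/...O]-1
p2 X@[XOXO/....]: (1,0)[XOXO/X...]+0* (1,1)[XOXO/.X..]+0 (1,2)[XOXO/..X.]+0 (1,3)[XOXO/...X]+0
p3 O@[XOXO/X...]: (1,1)[XOXO/XO..]+0* (1,2)[XOXO/X.O.]+0 (1,3)[XOXO/X..O]+0
p4 X@[XOXO/XO..]: (1,2)[XOXO/XOX.]+0* (1,3)[XOXO/XO.X]+0
p5 O@[XOXO/XOX.]: (1,3)[XOXO/XOXO]+0*
p6 X@[XOXO/XOXO] terminal +0; root [X.XO/....] d5

O winning at [X.XO/....]: False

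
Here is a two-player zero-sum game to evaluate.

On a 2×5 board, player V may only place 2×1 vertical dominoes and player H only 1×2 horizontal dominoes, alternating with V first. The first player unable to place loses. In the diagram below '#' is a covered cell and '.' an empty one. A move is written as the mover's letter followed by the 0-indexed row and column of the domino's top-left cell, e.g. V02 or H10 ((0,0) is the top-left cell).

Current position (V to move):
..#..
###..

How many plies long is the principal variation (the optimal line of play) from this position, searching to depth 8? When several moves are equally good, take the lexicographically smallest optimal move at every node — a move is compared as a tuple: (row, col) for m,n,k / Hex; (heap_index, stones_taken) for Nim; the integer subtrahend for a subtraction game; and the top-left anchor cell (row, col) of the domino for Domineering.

p1 V@[..#../###..]: V03[..##./####.]+1* V04[..#.#/###.#]+1
p2 H@[..##./####.]: H00[####./####.]-1*
p3 V@[####./####.]: V04[#####/#####]+1*
p4 H@[#####/#####] terminal -1; root [..#../###..] d8

PV length from [..#../###..]: 3 plies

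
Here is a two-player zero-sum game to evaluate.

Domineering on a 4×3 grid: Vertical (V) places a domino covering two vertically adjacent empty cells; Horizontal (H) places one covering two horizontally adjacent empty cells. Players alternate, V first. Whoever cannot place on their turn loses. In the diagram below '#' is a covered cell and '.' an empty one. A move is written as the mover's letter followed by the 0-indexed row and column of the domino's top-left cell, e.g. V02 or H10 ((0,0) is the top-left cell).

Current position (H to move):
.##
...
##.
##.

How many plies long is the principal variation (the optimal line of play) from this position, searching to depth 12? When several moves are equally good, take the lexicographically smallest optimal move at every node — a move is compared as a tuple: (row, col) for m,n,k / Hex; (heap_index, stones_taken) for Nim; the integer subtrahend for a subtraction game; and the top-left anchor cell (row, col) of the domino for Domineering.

PV length from [.##/.../##./##.]: 2 plies

ply 1, H at .##/.../##./##. | H10=-1→.##/##./##./##.*; H11=-1→.##/.##/##./##.
ply 2, V at .##/##./##./##. | V12=+1→.##/###/###/##.*; V22=+1→.##/##./###/###
ply 3: .##/###/###/##. is terminal -1 (H); from .##/.../##./##. depth 12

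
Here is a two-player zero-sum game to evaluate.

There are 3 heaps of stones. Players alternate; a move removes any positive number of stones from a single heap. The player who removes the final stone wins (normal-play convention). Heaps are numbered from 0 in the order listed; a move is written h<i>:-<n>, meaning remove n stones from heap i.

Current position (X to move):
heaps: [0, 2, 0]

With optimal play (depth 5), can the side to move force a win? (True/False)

X winning at [(0,2,0)]: True

ply 1, X at (0,2,0) | h1:-1=-1→(0,1,0); h1:-2=+1→(0,0,0)*
ply 2: (0,0,0) is terminal -1 (O); from (0,2,0) depth 5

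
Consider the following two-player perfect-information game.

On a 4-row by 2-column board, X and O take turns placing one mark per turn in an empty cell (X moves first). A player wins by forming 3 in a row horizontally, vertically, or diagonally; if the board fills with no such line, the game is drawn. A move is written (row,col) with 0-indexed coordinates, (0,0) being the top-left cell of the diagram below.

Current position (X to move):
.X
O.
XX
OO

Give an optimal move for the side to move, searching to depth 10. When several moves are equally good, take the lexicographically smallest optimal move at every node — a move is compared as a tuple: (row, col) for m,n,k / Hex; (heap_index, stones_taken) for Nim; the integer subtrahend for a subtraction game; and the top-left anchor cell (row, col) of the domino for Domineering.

X's best at [.X/O./XX/OO]: (1,1)

[.X/O./XX/OO] X move#1: (0,0):+0/XX/O./XX/OO, (1,1):+1/.X/OX/XX/OO*
[.X/OX/XX/OO] end (terminal -1, O#2); searched .X/O./XX/OO to 10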